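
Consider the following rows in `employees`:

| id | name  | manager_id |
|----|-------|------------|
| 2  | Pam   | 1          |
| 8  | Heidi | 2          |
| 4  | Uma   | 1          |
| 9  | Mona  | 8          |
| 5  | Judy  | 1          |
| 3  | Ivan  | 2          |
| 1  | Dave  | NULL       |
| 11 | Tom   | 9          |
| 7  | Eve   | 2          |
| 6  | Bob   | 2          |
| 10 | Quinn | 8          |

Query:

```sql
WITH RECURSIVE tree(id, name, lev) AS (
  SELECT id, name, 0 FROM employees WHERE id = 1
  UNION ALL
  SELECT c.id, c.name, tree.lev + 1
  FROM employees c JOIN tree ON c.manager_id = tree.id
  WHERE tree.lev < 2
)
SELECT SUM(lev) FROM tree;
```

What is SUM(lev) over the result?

11

Base: id=1 (Dave) at lev 0.
Iteration 1: rows with manager_id in {1} -> Pam (id 2, lev 1), Uma (id 4, lev 1), Judy (id 5, lev 1).
Iteration 2: rows with manager_id in {2,4,5} -> Ivan (id 3, lev 2), Bob (id 6, lev 2), Eve (id 7, lev 2), Heidi (id 8, lev 2).
Iteration 3: lev < 2 fails for all current rows; recursion stops.
SUM(lev) = 0 + 1 + 1 + 1 + 2 + 2 + 2 + 2 = 11.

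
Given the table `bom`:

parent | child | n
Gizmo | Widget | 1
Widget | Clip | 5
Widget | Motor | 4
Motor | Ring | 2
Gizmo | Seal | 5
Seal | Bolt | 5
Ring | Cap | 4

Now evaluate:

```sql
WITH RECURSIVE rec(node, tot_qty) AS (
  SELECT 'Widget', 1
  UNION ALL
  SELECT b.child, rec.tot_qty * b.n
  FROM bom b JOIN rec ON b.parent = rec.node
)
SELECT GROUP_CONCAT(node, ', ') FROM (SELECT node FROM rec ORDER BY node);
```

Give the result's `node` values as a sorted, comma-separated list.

Base: (Widget, tot_qty=1).
Iteration 1: components of {Widget} -> Clip = 1*5 = 5, Motor = 1*4 = 4.
Iteration 2: components of {Clip,Motor} -> Ring = 4*2 = 8.
Iteration 3: components of {Ring} -> Cap = 8*4 = 32.
Iteration 4: no further components; recursion stops.

Cap, Clip, Motor, Ring, Widget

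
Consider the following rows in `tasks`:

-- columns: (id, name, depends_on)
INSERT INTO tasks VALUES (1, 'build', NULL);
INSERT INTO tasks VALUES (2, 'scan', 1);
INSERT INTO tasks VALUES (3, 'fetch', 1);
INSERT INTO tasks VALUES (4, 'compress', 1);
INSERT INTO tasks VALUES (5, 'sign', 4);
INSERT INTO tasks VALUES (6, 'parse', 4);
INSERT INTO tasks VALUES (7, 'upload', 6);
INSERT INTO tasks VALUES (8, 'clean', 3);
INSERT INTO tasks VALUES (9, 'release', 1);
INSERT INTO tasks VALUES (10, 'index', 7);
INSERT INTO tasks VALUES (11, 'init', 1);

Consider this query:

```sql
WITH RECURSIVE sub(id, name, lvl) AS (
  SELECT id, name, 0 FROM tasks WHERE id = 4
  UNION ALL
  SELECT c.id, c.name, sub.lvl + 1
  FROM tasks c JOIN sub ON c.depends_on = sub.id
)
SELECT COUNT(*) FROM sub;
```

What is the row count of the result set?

Base: id=4 (compress) at lvl 0.
Iteration 1: rows with depends_on in {4} -> sign (id 5, lvl 1), parse (id 6, lvl 1).
Iteration 2: rows with depends_on in {5,6} -> upload (id 7, lvl 2).
Iteration 3: rows with depends_on in {7} -> index (id 10, lvl 3).
Iteration 4: no rows with depends_on in {10}; recursion stops.
Total rows emitted: 5.

5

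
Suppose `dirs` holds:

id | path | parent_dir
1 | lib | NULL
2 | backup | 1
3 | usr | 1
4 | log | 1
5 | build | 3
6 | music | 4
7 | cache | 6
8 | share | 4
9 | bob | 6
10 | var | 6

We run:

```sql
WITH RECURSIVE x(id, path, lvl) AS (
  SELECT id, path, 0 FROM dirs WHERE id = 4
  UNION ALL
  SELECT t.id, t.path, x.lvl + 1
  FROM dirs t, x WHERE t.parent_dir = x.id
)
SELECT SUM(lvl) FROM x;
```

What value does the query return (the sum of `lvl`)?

8

Base: id=4 (log) at lvl 0.
Iteration 1: rows with parent_dir in {4} -> music (id 6, lvl 1), share (id 8, lvl 1).
Iteration 2: rows with parent_dir in {6,8} -> cache (id 7, lvl 2), bob (id 9, lvl 2), var (id 10, lvl 2).
Iteration 3: no rows with parent_dir in {7,9,10}; recursion stops.
SUM(lvl) = 0 + 1 + 1 + 2 + 2 + 2 = 8.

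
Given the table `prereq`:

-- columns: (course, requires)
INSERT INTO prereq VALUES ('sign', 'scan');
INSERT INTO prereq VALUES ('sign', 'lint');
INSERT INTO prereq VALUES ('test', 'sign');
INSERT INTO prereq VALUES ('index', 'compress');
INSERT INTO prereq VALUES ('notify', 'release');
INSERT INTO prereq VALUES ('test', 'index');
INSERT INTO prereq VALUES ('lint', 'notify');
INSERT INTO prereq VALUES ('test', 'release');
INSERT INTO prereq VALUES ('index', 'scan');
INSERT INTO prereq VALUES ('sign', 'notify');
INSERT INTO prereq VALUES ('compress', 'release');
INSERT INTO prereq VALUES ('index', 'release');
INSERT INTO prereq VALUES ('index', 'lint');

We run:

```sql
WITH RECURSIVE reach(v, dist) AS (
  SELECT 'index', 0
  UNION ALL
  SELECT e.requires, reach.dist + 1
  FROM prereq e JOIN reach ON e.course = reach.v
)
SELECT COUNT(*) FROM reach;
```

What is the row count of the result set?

Base: (index, dist=0).
Iteration 1: edges from {index} -> (compress, dist=1), (lint, dist=1), (release, dist=1), (scan, dist=1).
Iteration 2: edges from {compress,lint,release,scan} -> (notify, dist=2), (release, dist=2).
Iteration 3: edges from {notify,release} -> (release, dist=3).
Iteration 4: no outgoing edges from {release}; recursion stops.
Total rows emitted: 8.

8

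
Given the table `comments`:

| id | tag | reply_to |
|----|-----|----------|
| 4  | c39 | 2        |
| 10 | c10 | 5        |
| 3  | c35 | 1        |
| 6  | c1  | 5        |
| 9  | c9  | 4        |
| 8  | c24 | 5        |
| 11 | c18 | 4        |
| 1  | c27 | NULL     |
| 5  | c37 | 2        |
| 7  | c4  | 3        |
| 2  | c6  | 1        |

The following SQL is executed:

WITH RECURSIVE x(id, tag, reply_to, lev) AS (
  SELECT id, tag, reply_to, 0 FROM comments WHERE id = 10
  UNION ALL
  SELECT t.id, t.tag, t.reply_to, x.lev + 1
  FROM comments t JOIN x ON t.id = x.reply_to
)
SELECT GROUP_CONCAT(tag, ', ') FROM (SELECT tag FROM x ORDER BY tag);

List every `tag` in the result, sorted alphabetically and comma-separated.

Base: id=10 (c10), reply_to=5, lev 0.
Iteration 1: join on id=5 -> c37 (id 5, reply_to=2, lev 1).
Iteration 2: join on id=2 -> c6 (id 2, reply_to=1, lev 2).
Iteration 3: join on id=1 -> c27 (id 1, reply_to=NULL, lev 3).
Iteration 4: reply_to is NULL; no match; recursion stops.

c10, c27, c37, c6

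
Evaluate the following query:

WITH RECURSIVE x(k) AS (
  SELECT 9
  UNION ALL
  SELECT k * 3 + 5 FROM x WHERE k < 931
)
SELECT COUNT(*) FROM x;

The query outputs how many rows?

6

Base: k=9.
Iteration 1: 9 < 931 holds -> k = 9 * 3 + 5 = 32.
Iteration 2: 32 < 931 holds -> k = 32 * 3 + 5 = 101.
Iteration 3: 101 < 931 holds -> k = 101 * 3 + 5 = 308.
Iteration 4: 308 < 931 holds -> k = 308 * 3 + 5 = 929.
Iteration 5: 929 < 931 holds -> k = 929 * 3 + 5 = 2792.
Iteration 6: 2792 < 931 fails; recursion stops.
Total rows emitted: 6.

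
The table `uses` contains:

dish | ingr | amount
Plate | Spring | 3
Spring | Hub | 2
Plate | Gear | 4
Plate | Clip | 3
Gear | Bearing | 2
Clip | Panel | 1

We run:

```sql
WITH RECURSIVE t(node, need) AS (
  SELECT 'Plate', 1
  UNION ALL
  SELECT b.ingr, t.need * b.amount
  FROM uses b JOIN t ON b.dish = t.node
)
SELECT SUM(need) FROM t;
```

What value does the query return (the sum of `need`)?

Base: (Plate, need=1).
Iteration 1: components of {Plate} -> Clip = 1*3 = 3, Gear = 1*4 = 4, Spring = 1*3 = 3.
Iteration 2: components of {Clip,Gear,Spring} -> Bearing = 4*2 = 8, Hub = 3*2 = 6, Panel = 3*1 = 3.
Iteration 3: no further components; recursion stops.
SUM(need) = 1 + 3 + 4 + 3 + 6 + 8 + 3 = 28.

28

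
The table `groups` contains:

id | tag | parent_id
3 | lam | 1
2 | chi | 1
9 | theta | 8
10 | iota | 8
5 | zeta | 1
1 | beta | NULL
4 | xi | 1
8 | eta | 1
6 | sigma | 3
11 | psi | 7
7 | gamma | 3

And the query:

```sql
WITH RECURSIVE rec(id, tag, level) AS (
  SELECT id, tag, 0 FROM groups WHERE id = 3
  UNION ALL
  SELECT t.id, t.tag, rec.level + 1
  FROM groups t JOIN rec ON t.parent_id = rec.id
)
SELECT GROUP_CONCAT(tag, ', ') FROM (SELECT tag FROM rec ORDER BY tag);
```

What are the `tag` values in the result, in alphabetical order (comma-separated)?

Base: id=3 (lam) at level 0.
Iteration 1: rows with parent_id in {3} -> sigma (id 6, level 1), gamma (id 7, level 1).
Iteration 2: rows with parent_id in {6,7} -> psi (id 11, level 2).
Iteration 3: no rows with parent_id in {11}; recursion stops.

gamma, lam, psi, sigma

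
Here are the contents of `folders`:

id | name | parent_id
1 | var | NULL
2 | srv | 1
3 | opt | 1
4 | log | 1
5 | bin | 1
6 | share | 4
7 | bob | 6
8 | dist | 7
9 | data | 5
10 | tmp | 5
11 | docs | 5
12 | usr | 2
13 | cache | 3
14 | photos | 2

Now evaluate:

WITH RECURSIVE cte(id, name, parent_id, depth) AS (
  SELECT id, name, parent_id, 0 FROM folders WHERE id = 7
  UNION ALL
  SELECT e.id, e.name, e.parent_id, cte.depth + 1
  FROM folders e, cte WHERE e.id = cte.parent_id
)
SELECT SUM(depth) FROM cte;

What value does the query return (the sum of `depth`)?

Base: id=7 (bob), parent_id=6, depth 0.
Iteration 1: join on id=6 -> share (id 6, parent_id=4, depth 1).
Iteration 2: join on id=4 -> log (id 4, parent_id=1, depth 2).
Iteration 3: join on id=1 -> var (id 1, parent_id=NULL, depth 3).
Iteration 4: parent_id is NULL; no match; recursion stops.
SUM(depth) = 0 + 1 + 2 + 3 = 6.

6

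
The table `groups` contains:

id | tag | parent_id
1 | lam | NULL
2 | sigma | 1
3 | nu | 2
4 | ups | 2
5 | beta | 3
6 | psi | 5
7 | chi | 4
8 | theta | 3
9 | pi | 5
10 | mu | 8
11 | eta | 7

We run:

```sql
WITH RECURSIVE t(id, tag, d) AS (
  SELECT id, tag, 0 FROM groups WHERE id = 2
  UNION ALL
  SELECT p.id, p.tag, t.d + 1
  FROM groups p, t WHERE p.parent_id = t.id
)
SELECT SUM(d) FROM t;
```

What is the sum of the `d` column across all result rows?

20

Base: id=2 (sigma) at d 0.
Iteration 1: rows with parent_id in {2} -> nu (id 3, d 1), ups (id 4, d 1).
Iteration 2: rows with parent_id in {3,4} -> beta (id 5, d 2), chi (id 7, d 2), theta (id 8, d 2).
Iteration 3: rows with parent_id in {5,7,8} -> psi (id 6, d 3), pi (id 9, d 3), mu (id 10, d 3), eta (id 11, d 3).
Iteration 4: no rows with parent_id in {6,9,10,11}; recursion stops.
SUM(d) = 0 + 1 + 1 + 2 + 2 + 2 + 3 + 3 + 3 + 3 = 20.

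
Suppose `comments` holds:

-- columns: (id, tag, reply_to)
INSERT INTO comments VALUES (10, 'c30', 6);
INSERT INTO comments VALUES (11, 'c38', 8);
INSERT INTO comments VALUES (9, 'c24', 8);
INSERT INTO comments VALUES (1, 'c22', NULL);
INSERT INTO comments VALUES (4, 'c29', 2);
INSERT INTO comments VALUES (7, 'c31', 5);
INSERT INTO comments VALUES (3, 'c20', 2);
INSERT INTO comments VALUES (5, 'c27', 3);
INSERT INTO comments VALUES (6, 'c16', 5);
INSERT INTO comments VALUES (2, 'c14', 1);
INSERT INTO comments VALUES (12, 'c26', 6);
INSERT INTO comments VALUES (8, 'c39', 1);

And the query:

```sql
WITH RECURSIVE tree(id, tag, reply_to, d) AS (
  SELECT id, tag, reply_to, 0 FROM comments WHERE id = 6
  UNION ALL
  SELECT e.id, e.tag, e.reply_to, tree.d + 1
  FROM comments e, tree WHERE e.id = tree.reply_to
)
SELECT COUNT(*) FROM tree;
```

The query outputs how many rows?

5

Base: id=6 (c16), reply_to=5, d 0.
Iteration 1: join on id=5 -> c27 (id 5, reply_to=3, d 1).
Iteration 2: join on id=3 -> c20 (id 3, reply_to=2, d 2).
Iteration 3: join on id=2 -> c14 (id 2, reply_to=1, d 3).
Iteration 4: join on id=1 -> c22 (id 1, reply_to=NULL, d 4).
Iteration 5: reply_to is NULL; no match; recursion stops.
Total rows emitted: 5.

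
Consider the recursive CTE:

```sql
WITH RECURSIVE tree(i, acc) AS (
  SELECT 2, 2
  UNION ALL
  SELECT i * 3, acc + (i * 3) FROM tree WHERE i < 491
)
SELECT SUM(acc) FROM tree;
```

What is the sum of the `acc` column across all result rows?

3272

Base: i=2, acc=2.
Iteration 1: 2 < 491 holds -> i = 2 * 3 = 6, acc = 2 + 6 = 8.
Iteration 2: 6 < 491 holds -> i = 6 * 3 = 18, acc = 8 + 18 = 26.
Iteration 3: 18 < 491 holds -> i = 18 * 3 = 54, acc = 26 + 54 = 80.
Iteration 4: 54 < 491 holds -> i = 54 * 3 = 162, acc = 80 + 162 = 242.
Iteration 5: 162 < 491 holds -> i = 162 * 3 = 486, acc = 242 + 486 = 728.
Iteration 6: 486 < 491 holds -> i = 486 * 3 = 1458, acc = 728 + 1458 = 2186.
Iteration 7: 1458 < 491 fails; recursion stops.
SUM(acc) = 2 + 8 + 26 + 80 + 242 + 728 + 2186 = 3272.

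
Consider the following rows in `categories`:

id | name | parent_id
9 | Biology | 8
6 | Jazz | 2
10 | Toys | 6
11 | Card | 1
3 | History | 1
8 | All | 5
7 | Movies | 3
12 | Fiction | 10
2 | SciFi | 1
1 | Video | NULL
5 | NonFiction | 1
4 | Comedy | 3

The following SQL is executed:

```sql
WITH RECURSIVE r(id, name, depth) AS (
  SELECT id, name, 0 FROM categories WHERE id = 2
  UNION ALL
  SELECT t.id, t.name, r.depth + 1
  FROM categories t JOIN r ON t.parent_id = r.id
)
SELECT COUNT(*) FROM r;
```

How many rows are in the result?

Base: id=2 (SciFi) at depth 0.
Iteration 1: rows with parent_id in {2} -> Jazz (id 6, depth 1).
Iteration 2: rows with parent_id in {6} -> Toys (id 10, depth 2).
Iteration 3: rows with parent_id in {10} -> Fiction (id 12, depth 3).
Iteration 4: no rows with parent_id in {12}; recursion stops.
Total rows emitted: 4.

4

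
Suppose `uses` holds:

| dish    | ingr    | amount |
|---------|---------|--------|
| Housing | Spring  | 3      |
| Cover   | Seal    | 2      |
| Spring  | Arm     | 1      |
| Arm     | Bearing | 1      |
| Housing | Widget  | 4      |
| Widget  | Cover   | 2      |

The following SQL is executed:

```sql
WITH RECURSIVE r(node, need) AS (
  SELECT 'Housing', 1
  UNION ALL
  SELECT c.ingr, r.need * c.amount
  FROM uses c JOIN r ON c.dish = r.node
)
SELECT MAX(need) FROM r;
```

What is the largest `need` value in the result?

16

Base: (Housing, need=1).
Iteration 1: components of {Housing} -> Spring = 1*3 = 3, Widget = 1*4 = 4.
Iteration 2: components of {Spring,Widget} -> Arm = 3*1 = 3, Cover = 4*2 = 8.
Iteration 3: components of {Arm,Cover} -> Bearing = 3*1 = 3, Seal = 8*2 = 16.
Iteration 4: no further components; recursion stops.
need values: 1, 3, 4, 3, 8, 3, 16; the maximum is 16.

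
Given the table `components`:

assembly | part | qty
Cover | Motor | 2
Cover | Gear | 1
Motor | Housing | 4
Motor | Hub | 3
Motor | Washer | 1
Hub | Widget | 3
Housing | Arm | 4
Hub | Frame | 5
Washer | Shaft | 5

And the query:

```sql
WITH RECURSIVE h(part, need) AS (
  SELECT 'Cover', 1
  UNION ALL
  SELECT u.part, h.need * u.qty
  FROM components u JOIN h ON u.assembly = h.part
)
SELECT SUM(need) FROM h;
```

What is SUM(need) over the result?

Base: (Cover, need=1).
Iteration 1: components of {Cover} -> Gear = 1*1 = 1, Motor = 1*2 = 2.
Iteration 2: components of {Gear,Motor} -> Housing = 2*4 = 8, Hub = 2*3 = 6, Washer = 2*1 = 2.
Iteration 3: components of {Housing,Hub,Washer} -> Arm = 8*4 = 32, Frame = 6*5 = 30, Shaft = 2*5 = 10, Widget = 6*3 = 18.
Iteration 4: no further components; recursion stops.
SUM(need) = 1 + 2 + 1 + 8 + 6 + 2 + 32 + 18 + 30 + 10 = 110.

110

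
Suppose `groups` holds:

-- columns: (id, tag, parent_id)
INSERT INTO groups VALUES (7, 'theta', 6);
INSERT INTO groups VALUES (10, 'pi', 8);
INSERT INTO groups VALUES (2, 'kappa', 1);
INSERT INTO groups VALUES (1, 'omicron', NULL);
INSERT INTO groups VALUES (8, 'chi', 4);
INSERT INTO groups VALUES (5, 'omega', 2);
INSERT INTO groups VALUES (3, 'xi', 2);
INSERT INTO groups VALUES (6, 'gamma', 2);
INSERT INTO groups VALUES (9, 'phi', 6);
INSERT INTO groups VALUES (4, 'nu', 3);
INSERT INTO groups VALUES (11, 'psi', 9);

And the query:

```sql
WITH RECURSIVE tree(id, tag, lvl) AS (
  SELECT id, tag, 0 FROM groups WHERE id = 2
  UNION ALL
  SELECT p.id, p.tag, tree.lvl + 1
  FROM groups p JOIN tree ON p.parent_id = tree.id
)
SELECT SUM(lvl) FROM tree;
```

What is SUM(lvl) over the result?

Base: id=2 (kappa) at lvl 0.
Iteration 1: rows with parent_id in {2} -> xi (id 3, lvl 1), omega (id 5, lvl 1), gamma (id 6, lvl 1).
Iteration 2: rows with parent_id in {3,5,6} -> nu (id 4, lvl 2), theta (id 7, lvl 2), phi (id 9, lvl 2).
Iteration 3: rows with parent_id in {4,7,9} -> chi (id 8, lvl 3), psi (id 11, lvl 3).
Iteration 4: rows with parent_id in {8,11} -> pi (id 10, lvl 4).
Iteration 5: no rows with parent_id in {10}; recursion stops.
SUM(lvl) = 0 + 1 + 1 + 1 + 2 + 2 + 2 + 3 + 3 + 4 = 19.

19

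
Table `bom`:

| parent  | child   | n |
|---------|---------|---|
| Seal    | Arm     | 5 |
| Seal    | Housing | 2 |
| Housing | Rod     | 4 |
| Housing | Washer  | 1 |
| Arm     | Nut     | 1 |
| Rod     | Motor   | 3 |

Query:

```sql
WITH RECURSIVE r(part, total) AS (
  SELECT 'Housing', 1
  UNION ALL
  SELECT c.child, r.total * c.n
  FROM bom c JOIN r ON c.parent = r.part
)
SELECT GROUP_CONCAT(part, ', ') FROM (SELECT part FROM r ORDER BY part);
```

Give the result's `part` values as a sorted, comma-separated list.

Base: (Housing, total=1).
Iteration 1: components of {Housing} -> Rod = 1*4 = 4, Washer = 1*1 = 1.
Iteration 2: components of {Rod,Washer} -> Motor = 4*3 = 12.
Iteration 3: no further components; recursion stops.

Housing, Motor, Rod, Washer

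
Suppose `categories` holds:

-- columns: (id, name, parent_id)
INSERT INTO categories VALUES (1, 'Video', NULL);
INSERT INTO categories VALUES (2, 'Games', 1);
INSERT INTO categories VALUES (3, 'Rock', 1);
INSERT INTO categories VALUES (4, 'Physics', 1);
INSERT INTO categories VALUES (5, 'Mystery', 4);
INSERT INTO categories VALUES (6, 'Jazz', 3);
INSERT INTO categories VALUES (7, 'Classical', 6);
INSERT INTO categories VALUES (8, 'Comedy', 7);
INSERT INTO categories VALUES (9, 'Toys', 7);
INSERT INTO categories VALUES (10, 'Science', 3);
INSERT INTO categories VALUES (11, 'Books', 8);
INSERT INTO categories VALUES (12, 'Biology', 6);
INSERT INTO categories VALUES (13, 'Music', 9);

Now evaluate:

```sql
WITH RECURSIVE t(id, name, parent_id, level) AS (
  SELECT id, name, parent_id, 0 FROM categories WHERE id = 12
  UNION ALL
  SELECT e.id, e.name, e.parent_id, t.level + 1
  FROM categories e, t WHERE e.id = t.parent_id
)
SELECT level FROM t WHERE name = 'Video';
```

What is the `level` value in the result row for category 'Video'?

Base: id=12 (Biology), parent_id=6, level 0.
Iteration 1: join on id=6 -> Jazz (id 6, parent_id=3, level 1).
Iteration 2: join on id=3 -> Rock (id 3, parent_id=1, level 2).
Iteration 3: join on id=1 -> Video (id 1, parent_id=NULL, level 3).
Iteration 4: parent_id is NULL; no match; recursion stops.

3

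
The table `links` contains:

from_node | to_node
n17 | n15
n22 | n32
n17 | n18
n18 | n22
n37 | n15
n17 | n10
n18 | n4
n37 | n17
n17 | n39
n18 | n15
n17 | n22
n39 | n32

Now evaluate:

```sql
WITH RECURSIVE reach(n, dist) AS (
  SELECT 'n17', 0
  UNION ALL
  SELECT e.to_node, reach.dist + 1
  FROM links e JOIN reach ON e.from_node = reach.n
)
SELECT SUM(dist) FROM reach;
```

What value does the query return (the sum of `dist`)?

Base: (n17, dist=0).
Iteration 1: edges from {n17} -> (n10, dist=1), (n15, dist=1), (n18, dist=1), (n22, dist=1), (n39, dist=1).
Iteration 2: edges from {n10,n15,n18,n22,n39} -> (n15, dist=2), (n22, dist=2), (n32, dist=2) x2, (n4, dist=2). [UNION ALL keeps all 5 new rows, including repeats]
Iteration 3: edges from {n15,n22,n32,n4} -> (n32, dist=3).
Iteration 4: no outgoing edges from {n32}; recursion stops.
SUM(dist) = 0 + 1 + 1 + 1 + 1 + 1 + 2 + 2 + 2 + 2 + 2 + 3 = 18.

18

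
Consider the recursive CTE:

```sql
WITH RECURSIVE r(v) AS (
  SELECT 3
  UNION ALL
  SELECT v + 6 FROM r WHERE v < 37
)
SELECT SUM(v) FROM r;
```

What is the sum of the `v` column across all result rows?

147

Base: v=3.
Iteration 1: 3 < 37 holds -> v = 3 + 6 = 9.
Iteration 2: 9 < 37 holds -> v = 9 + 6 = 15.
Iteration 3: 15 < 37 holds -> v = 15 + 6 = 21.
Iteration 4: 21 < 37 holds -> v = 21 + 6 = 27.
Iteration 5: 27 < 37 holds -> v = 27 + 6 = 33.
Iteration 6: 33 < 37 holds -> v = 33 + 6 = 39.
Iteration 7: 39 < 37 fails; recursion stops.
SUM(v) = 3 + 9 + 15 + 21 + 27 + 33 + 39 = 147.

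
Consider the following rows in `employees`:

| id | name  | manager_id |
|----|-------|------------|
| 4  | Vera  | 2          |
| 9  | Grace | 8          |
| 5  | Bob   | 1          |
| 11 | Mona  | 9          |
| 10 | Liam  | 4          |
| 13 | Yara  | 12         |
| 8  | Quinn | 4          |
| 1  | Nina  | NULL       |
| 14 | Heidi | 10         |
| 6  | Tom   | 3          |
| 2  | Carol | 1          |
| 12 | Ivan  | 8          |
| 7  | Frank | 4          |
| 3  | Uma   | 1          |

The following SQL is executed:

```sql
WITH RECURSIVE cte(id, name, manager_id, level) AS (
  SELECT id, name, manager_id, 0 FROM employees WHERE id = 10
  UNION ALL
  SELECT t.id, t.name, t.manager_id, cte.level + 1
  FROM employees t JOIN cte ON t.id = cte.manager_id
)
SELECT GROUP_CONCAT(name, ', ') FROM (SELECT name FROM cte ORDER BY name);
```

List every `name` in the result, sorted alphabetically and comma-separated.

Base: id=10 (Liam), manager_id=4, level 0.
Iteration 1: join on id=4 -> Vera (id 4, manager_id=2, level 1).
Iteration 2: join on id=2 -> Carol (id 2, manager_id=1, level 2).
Iteration 3: join on id=1 -> Nina (id 1, manager_id=NULL, level 3).
Iteration 4: manager_id is NULL; no match; recursion stops.

Carol, Liam, Nina, Vera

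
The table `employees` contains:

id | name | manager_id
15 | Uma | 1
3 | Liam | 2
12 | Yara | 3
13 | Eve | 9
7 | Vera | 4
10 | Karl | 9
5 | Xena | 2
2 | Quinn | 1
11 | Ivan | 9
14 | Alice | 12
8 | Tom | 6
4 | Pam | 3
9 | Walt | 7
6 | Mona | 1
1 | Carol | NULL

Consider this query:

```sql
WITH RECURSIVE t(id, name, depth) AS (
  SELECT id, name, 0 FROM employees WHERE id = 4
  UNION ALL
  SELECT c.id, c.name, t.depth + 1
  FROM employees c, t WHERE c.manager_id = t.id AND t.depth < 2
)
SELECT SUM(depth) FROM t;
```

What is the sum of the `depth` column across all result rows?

3

Base: id=4 (Pam) at depth 0.
Iteration 1: rows with manager_id in {4} -> Vera (id 7, depth 1).
Iteration 2: rows with manager_id in {7} -> Walt (id 9, depth 2).
Iteration 3: depth < 2 fails for all current rows; recursion stops.
SUM(depth) = 0 + 1 + 2 = 3.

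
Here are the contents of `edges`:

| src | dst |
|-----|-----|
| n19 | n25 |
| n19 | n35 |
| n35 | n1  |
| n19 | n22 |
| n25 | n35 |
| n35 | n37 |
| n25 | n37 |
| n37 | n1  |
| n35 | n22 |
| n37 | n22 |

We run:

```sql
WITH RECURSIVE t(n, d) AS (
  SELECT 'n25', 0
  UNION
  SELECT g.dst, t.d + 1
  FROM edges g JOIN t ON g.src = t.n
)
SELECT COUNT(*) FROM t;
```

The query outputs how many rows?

Base: (n25, d=0).
Iteration 1: edges from {n25} -> (n35, d=1), (n37, d=1).
Iteration 2: edges from {n35,n37} -> (n1, d=2), (n22, d=2), (n37, d=2). [UNION drops 2 duplicate row(s)]
Iteration 3: edges from {n1,n22,n37} -> (n1, d=3), (n22, d=3).
Iteration 4: no outgoing edges from {n1,n22}; recursion stops.
Total rows emitted: 8.

8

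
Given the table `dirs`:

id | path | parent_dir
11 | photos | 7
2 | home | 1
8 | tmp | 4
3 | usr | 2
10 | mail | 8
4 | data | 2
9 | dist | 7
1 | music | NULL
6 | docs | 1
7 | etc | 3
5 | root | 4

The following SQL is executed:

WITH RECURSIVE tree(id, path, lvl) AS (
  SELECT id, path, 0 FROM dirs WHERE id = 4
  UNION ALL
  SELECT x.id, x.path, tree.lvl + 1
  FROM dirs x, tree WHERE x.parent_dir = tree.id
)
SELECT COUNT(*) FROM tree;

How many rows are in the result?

Base: id=4 (data) at lvl 0.
Iteration 1: rows with parent_dir in {4} -> root (id 5, lvl 1), tmp (id 8, lvl 1).
Iteration 2: rows with parent_dir in {5,8} -> mail (id 10, lvl 2).
Iteration 3: no rows with parent_dir in {10}; recursion stops.
Total rows emitted: 4.

4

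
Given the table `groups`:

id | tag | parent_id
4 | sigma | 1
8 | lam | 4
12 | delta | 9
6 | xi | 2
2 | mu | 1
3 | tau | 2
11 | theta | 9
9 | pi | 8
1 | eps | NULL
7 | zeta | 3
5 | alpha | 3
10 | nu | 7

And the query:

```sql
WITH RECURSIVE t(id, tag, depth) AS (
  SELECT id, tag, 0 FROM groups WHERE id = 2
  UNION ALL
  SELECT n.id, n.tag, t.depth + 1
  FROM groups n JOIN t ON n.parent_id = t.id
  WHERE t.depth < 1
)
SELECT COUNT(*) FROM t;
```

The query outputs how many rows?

Base: id=2 (mu) at depth 0.
Iteration 1: rows with parent_id in {2} -> tau (id 3, depth 1), xi (id 6, depth 1).
Iteration 2: depth < 1 fails for all current rows; recursion stops.
Total rows emitted: 3.

3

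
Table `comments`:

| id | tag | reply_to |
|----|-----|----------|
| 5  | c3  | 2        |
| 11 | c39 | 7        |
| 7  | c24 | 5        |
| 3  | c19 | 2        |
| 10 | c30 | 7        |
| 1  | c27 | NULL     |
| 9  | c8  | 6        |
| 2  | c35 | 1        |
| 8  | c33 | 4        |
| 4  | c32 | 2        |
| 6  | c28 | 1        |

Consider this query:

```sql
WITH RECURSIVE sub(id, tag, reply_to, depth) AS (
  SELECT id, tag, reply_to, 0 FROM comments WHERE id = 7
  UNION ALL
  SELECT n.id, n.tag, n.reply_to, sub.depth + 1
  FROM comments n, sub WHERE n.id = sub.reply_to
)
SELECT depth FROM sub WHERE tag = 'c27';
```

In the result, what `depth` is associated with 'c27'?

3

Base: id=7 (c24), reply_to=5, depth 0.
Iteration 1: join on id=5 -> c3 (id 5, reply_to=2, depth 1).
Iteration 2: join on id=2 -> c35 (id 2, reply_to=1, depth 2).
Iteration 3: join on id=1 -> c27 (id 1, reply_to=NULL, depth 3).
Iteration 4: reply_to is NULL; no match; recursion stops.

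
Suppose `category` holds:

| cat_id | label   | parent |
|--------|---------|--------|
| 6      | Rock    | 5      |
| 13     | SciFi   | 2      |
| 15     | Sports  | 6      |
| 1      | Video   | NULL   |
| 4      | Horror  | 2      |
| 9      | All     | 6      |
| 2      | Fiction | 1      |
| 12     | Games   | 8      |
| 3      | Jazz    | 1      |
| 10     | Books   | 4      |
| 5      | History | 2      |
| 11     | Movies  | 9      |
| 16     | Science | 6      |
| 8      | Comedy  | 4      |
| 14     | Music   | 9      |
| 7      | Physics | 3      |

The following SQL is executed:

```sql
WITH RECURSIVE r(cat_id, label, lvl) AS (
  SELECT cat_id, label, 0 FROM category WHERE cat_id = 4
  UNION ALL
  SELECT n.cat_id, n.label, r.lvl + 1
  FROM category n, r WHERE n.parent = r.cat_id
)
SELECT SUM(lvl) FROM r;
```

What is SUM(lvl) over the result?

4

Base: cat_id=4 (Horror) at lvl 0.
Iteration 1: rows with parent in {4} -> Comedy (id 8, lvl 1), Books (id 10, lvl 1).
Iteration 2: rows with parent in {8,10} -> Games (id 12, lvl 2).
Iteration 3: no rows with parent in {12}; recursion stops.
SUM(lvl) = 0 + 1 + 1 + 2 = 4.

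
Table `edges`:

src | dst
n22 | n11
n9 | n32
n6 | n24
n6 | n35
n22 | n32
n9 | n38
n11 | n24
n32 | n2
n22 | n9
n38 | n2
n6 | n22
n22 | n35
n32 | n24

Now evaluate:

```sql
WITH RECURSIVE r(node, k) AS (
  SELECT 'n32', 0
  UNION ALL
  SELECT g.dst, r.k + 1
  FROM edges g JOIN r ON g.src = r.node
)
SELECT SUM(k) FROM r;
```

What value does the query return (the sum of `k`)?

2

Base: (n32, k=0).
Iteration 1: edges from {n32} -> (n2, k=1), (n24, k=1).
Iteration 2: no outgoing edges from {n2,n24}; recursion stops.
SUM(k) = 0 + 1 + 1 = 2.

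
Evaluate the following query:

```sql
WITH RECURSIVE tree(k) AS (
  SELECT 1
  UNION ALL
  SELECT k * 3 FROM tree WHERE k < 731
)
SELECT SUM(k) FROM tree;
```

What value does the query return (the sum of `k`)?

3280

Base: k=1.
Iteration 1: 1 < 731 holds -> k = 1 * 3 = 3.
Iteration 2: 3 < 731 holds -> k = 3 * 3 = 9.
Iteration 3: 9 < 731 holds -> k = 9 * 3 = 27.
Iteration 4: 27 < 731 holds -> k = 27 * 3 = 81.
Iteration 5: 81 < 731 holds -> k = 81 * 3 = 243.
Iteration 6: 243 < 731 holds -> k = 243 * 3 = 729.
Iteration 7: 729 < 731 holds -> k = 729 * 3 = 2187.
Iteration 8: 2187 < 731 fails; recursion stops.
SUM(k) = 1 + 3 + 9 + 27 + 81 + 243 + 729 + 2187 = 3280.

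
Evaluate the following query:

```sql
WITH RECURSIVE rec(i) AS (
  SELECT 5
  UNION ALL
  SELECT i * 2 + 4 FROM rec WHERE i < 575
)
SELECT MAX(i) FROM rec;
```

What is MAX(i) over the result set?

Base: i=5.
Iteration 1: 5 < 575 holds -> i = 5 * 2 + 4 = 14.
Iteration 2: 14 < 575 holds -> i = 14 * 2 + 4 = 32.
Iteration 3: 32 < 575 holds -> i = 32 * 2 + 4 = 68.
Iteration 4: 68 < 575 holds -> i = 68 * 2 + 4 = 140.
Iteration 5: 140 < 575 holds -> i = 140 * 2 + 4 = 284.
Iteration 6: 284 < 575 holds -> i = 284 * 2 + 4 = 572.
Iteration 7: 572 < 575 holds -> i = 572 * 2 + 4 = 1148.
Iteration 8: 1148 < 575 fails; recursion stops.
i values: 5, 14, 32, 68, 140, 284, 572, 1148; the maximum is 1148.

1148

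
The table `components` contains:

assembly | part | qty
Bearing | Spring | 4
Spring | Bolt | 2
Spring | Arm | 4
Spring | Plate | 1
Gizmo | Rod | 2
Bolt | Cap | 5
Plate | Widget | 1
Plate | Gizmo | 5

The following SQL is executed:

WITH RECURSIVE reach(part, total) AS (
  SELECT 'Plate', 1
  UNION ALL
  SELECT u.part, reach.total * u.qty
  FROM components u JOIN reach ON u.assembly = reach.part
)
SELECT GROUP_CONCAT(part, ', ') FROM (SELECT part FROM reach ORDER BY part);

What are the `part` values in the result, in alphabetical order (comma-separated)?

Base: (Plate, total=1).
Iteration 1: components of {Plate} -> Gizmo = 1*5 = 5, Widget = 1*1 = 1.
Iteration 2: components of {Gizmo,Widget} -> Rod = 5*2 = 10.
Iteration 3: no further components; recursion stops.

Gizmo, Plate, Rod, Widget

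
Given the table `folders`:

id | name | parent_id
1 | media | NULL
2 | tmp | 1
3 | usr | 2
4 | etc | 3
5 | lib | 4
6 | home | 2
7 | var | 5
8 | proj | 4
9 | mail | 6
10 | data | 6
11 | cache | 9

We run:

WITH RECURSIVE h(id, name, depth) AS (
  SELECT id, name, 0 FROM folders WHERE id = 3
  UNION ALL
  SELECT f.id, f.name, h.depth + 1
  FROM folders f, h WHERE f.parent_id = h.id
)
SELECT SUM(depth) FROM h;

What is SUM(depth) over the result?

Base: id=3 (usr) at depth 0.
Iteration 1: rows with parent_id in {3} -> etc (id 4, depth 1).
Iteration 2: rows with parent_id in {4} -> lib (id 5, depth 2), proj (id 8, depth 2).
Iteration 3: rows with parent_id in {5,8} -> var (id 7, depth 3).
Iteration 4: no rows with parent_id in {7}; recursion stops.
SUM(depth) = 0 + 1 + 2 + 2 + 3 = 8.

8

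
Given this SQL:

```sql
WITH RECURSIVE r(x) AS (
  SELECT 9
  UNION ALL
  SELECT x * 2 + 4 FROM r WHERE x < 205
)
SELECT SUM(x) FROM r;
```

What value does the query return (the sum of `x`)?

Base: x=9.
Iteration 1: 9 < 205 holds -> x = 9 * 2 + 4 = 22.
Iteration 2: 22 < 205 holds -> x = 22 * 2 + 4 = 48.
Iteration 3: 48 < 205 holds -> x = 48 * 2 + 4 = 100.
Iteration 4: 100 < 205 holds -> x = 100 * 2 + 4 = 204.
Iteration 5: 204 < 205 holds -> x = 204 * 2 + 4 = 412.
Iteration 6: 412 < 205 fails; recursion stops.
SUM(x) = 9 + 22 + 48 + 100 + 204 + 412 = 795.

795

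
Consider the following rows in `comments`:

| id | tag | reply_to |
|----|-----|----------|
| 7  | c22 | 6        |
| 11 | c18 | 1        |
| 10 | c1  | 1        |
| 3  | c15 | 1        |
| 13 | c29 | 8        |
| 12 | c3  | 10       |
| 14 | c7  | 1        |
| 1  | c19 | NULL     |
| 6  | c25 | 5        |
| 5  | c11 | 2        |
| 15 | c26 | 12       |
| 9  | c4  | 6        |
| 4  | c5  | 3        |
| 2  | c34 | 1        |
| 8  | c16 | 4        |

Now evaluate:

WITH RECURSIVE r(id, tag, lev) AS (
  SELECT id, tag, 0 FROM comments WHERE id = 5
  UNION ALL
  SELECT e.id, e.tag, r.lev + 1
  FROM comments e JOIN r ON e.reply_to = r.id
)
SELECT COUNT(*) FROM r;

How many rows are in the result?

Base: id=5 (c11) at lev 0.
Iteration 1: rows with reply_to in {5} -> c25 (id 6, lev 1).
Iteration 2: rows with reply_to in {6} -> c22 (id 7, lev 2), c4 (id 9, lev 2).
Iteration 3: no rows with reply_to in {7,9}; recursion stops.
Total rows emitted: 4.

4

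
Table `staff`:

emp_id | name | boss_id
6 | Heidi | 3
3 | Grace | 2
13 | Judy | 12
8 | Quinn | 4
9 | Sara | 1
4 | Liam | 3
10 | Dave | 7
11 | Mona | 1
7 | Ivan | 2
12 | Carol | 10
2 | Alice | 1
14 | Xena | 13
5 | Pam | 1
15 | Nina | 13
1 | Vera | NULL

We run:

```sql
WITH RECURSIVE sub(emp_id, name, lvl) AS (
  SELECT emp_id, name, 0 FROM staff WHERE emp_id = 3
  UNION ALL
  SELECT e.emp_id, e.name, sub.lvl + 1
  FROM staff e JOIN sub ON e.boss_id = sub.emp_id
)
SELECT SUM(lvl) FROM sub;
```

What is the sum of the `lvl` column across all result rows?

4

Base: emp_id=3 (Grace) at lvl 0.
Iteration 1: rows with boss_id in {3} -> Liam (id 4, lvl 1), Heidi (id 6, lvl 1).
Iteration 2: rows with boss_id in {4,6} -> Quinn (id 8, lvl 2).
Iteration 3: no rows with boss_id in {8}; recursion stops.
SUM(lvl) = 0 + 1 + 1 + 2 = 4.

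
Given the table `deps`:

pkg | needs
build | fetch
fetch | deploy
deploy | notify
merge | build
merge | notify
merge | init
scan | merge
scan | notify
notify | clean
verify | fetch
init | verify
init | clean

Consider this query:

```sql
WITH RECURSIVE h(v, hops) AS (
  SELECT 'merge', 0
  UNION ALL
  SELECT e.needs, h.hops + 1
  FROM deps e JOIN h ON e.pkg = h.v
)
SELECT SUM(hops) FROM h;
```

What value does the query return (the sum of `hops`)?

Base: (merge, hops=0).
Iteration 1: edges from {merge} -> (build, hops=1), (init, hops=1), (notify, hops=1).
Iteration 2: edges from {build,init,notify} -> (clean, hops=2) x2, (fetch, hops=2), (verify, hops=2). [UNION ALL keeps all 4 new rows, including repeats]
Iteration 3: edges from {clean,fetch,verify} -> (deploy, hops=3), (fetch, hops=3).
Iteration 4: edges from {deploy,fetch} -> (deploy, hops=4), (notify, hops=4).
Iteration 5: edges from {deploy,notify} -> (clean, hops=5), (notify, hops=5).
Iteration 6: edges from {clean,notify} -> (clean, hops=6).
Iteration 7: no outgoing edges from {clean}; recursion stops.
SUM(hops) = 0 + 1 + 1 + 1 + 2 + 2 + 2 + 2 + 3 + 3 + 4 + 4 + 5 + 5 + 6 = 41.

41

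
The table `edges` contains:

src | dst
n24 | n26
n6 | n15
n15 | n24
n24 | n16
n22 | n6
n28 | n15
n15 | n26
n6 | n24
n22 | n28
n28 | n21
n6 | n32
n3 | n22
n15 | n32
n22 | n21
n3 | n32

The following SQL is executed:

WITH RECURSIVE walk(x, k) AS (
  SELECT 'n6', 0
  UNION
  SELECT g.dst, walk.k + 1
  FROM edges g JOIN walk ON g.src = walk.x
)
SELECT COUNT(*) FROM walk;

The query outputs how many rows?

10

Base: (n6, k=0).
Iteration 1: edges from {n6} -> (n15, k=1), (n24, k=1), (n32, k=1).
Iteration 2: edges from {n15,n24,n32} -> (n16, k=2), (n24, k=2), (n26, k=2), (n32, k=2). [UNION drops 1 duplicate row(s)]
Iteration 3: edges from {n16,n24,n26,n32} -> (n16, k=3), (n26, k=3).
Iteration 4: no outgoing edges from {n16,n26}; recursion stops.
Total rows emitted: 10.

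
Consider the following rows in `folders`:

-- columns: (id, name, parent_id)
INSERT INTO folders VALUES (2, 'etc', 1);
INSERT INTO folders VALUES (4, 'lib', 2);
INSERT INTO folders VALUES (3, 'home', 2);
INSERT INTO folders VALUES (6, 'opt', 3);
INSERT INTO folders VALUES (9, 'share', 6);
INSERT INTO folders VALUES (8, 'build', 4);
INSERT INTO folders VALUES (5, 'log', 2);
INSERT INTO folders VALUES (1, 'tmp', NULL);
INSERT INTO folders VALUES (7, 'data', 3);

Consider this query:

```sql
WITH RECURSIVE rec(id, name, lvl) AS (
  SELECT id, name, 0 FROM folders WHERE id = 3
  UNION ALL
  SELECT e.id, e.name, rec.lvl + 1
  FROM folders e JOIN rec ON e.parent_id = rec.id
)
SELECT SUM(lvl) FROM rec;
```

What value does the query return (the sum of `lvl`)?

Base: id=3 (home) at lvl 0.
Iteration 1: rows with parent_id in {3} -> opt (id 6, lvl 1), data (id 7, lvl 1).
Iteration 2: rows with parent_id in {6,7} -> share (id 9, lvl 2).
Iteration 3: no rows with parent_id in {9}; recursion stops.
SUM(lvl) = 0 + 1 + 1 + 2 = 4.

4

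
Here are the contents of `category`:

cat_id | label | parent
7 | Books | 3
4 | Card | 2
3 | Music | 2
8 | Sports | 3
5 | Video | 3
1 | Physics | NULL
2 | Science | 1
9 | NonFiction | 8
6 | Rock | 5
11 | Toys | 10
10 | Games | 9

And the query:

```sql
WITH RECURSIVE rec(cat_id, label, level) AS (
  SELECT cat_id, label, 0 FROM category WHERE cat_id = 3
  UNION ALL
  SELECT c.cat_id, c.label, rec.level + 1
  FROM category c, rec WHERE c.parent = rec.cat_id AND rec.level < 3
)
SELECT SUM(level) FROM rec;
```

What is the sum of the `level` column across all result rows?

10

Base: cat_id=3 (Music) at level 0.
Iteration 1: rows with parent in {3} -> Video (id 5, level 1), Books (id 7, level 1), Sports (id 8, level 1).
Iteration 2: rows with parent in {5,7,8} -> Rock (id 6, level 2), NonFiction (id 9, level 2).
Iteration 3: rows with parent in {6,9} -> Games (id 10, level 3).
Iteration 4: level < 3 fails for all current rows; recursion stops.
SUM(level) = 0 + 1 + 1 + 1 + 2 + 2 + 3 = 10.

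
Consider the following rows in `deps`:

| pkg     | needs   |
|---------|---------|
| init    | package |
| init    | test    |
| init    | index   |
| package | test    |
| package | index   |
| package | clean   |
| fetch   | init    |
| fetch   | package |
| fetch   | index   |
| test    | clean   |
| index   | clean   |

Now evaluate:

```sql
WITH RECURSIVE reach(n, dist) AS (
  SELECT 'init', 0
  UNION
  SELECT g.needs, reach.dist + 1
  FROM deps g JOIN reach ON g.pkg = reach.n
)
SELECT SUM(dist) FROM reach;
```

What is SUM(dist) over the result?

12

Base: (init, dist=0).
Iteration 1: edges from {init} -> (index, dist=1), (package, dist=1), (test, dist=1).
Iteration 2: edges from {index,package,test} -> (clean, dist=2), (index, dist=2), (test, dist=2). [UNION drops 2 duplicate row(s)]
Iteration 3: edges from {clean,index,test} -> (clean, dist=3). [UNION drops 1 duplicate row(s)]
Iteration 4: no outgoing edges from {clean}; recursion stops.
SUM(dist) = 0 + 1 + 1 + 1 + 2 + 2 + 2 + 3 = 12.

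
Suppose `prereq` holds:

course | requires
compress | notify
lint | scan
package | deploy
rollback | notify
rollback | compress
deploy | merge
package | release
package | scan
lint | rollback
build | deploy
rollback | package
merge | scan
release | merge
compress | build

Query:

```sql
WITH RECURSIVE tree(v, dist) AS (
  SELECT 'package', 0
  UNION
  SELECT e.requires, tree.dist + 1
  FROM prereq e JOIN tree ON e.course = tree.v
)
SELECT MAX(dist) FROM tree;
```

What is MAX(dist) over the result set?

Base: (package, dist=0).
Iteration 1: edges from {package} -> (deploy, dist=1), (release, dist=1), (scan, dist=1).
Iteration 2: edges from {deploy,release,scan} -> (merge, dist=2). [UNION drops 1 duplicate row(s)]
Iteration 3: edges from {merge} -> (scan, dist=3).
Iteration 4: no outgoing edges from {scan}; recursion stops.
dist values: 0, 1, 1, 1, 2, 3; the maximum is 3.

3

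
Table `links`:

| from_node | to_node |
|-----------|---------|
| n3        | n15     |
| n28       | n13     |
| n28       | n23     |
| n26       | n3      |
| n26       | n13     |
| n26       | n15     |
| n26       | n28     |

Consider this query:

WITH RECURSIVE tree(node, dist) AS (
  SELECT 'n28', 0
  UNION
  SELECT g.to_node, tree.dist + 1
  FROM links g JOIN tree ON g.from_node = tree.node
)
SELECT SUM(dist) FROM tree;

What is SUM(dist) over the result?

2

Base: (n28, dist=0).
Iteration 1: edges from {n28} -> (n13, dist=1), (n23, dist=1).
Iteration 2: no outgoing edges from {n13,n23}; recursion stops.
SUM(dist) = 0 + 1 + 1 = 2.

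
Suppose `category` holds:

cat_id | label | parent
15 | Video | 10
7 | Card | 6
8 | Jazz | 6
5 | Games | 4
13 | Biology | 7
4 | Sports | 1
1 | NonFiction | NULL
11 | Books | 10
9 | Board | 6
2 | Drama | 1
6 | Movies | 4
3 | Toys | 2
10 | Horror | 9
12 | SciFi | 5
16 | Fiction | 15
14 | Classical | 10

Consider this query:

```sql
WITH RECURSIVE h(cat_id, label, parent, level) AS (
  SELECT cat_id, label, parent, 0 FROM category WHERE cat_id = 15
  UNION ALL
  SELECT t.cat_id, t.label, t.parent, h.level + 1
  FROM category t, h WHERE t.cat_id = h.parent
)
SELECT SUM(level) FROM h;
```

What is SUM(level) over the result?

15

Base: cat_id=15 (Video), parent=10, level 0.
Iteration 1: join on cat_id=10 -> Horror (id 10, parent=9, level 1).
Iteration 2: join on cat_id=9 -> Board (id 9, parent=6, level 2).
Iteration 3: join on cat_id=6 -> Movies (id 6, parent=4, level 3).
Iteration 4: join on cat_id=4 -> Sports (id 4, parent=1, level 4).
Iteration 5: join on cat_id=1 -> NonFiction (id 1, parent=NULL, level 5).
Iteration 6: parent is NULL; no match; recursion stops.
SUM(level) = 0 + 1 + 2 + 3 + 4 + 5 = 15.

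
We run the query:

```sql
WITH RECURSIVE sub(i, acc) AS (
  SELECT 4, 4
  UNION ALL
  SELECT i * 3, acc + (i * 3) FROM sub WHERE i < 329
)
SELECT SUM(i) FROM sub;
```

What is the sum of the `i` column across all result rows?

1456

Base: i=4, acc=4.
Iteration 1: 4 < 329 holds -> i = 4 * 3 = 12, acc = 4 + 12 = 16.
Iteration 2: 12 < 329 holds -> i = 12 * 3 = 36, acc = 16 + 36 = 52.
Iteration 3: 36 < 329 holds -> i = 36 * 3 = 108, acc = 52 + 108 = 160.
Iteration 4: 108 < 329 holds -> i = 108 * 3 = 324, acc = 160 + 324 = 484.
Iteration 5: 324 < 329 holds -> i = 324 * 3 = 972, acc = 484 + 972 = 1456.
Iteration 6: 972 < 329 fails; recursion stops.
SUM(i) = 4 + 12 + 36 + 108 + 324 + 972 = 1456.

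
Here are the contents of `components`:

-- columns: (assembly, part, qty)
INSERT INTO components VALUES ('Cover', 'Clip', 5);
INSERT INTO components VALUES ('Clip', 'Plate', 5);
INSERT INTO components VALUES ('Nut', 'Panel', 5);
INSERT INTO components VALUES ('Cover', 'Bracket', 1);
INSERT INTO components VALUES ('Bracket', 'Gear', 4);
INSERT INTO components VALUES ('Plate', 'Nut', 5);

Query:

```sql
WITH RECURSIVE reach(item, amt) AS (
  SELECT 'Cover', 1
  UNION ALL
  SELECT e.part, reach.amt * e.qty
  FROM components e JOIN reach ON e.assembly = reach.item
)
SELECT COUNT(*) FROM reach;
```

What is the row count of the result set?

7

Base: (Cover, amt=1).
Iteration 1: components of {Cover} -> Bracket = 1*1 = 1, Clip = 1*5 = 5.
Iteration 2: components of {Bracket,Clip} -> Gear = 1*4 = 4, Plate = 5*5 = 25.
Iteration 3: components of {Gear,Plate} -> Nut = 25*5 = 125.
Iteration 4: components of {Nut} -> Panel = 125*5 = 625.
Iteration 5: no further components; recursion stops.
Total rows emitted: 7.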